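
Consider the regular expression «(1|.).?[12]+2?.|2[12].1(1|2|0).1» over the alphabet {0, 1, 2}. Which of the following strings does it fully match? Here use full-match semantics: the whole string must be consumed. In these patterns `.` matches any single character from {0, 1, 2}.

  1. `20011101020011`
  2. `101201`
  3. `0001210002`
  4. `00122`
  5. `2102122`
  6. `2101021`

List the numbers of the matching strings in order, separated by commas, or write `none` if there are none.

4, 6

1 → no match
2 → no match
3 → no match
4 → match
5 → no match
6 → match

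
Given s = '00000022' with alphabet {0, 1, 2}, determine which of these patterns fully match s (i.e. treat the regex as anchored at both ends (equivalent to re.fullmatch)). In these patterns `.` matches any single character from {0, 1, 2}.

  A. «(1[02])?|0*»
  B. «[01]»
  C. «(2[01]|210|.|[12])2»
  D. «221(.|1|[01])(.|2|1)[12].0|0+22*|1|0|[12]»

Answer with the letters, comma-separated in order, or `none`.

A → no match
B → no match
C → no match
D → match

D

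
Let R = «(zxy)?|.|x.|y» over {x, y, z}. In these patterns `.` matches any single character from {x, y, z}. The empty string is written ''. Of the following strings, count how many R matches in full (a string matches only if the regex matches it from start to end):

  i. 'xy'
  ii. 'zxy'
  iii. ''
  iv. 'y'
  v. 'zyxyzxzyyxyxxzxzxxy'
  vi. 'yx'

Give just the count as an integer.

i → match
ii → match
iii → match
iv → match
v → no match
vi → no match
Total matched: 4

4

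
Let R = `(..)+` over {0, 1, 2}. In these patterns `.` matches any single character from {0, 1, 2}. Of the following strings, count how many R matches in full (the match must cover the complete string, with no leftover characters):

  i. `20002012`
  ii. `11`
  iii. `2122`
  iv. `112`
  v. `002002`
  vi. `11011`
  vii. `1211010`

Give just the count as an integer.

4

i → match
ii → match
iii → match
iv → no match
v → match
vi → no match
vii → no match
Total matched: 4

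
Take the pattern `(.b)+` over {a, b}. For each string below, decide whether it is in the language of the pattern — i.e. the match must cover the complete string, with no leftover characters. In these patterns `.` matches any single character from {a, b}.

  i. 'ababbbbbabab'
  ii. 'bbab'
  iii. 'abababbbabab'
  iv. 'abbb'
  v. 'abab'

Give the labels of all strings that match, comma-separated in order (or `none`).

i. 'ababbbbbabab' → match
ii. 'bbab' → match
iii. 'abababbbabab' → match
iv. 'abbb' → match
v. 'abab' → match

i, ii, iii, iv, v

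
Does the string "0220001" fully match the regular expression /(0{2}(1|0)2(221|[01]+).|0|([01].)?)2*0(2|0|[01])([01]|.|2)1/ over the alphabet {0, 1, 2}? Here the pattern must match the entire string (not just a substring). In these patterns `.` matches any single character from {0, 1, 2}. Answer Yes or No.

Yes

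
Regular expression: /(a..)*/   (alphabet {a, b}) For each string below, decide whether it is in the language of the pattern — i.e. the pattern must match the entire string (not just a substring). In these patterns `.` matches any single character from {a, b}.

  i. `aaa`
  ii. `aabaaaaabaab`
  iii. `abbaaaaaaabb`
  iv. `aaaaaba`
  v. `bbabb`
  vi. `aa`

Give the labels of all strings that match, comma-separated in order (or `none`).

i → match
ii → match
iii → match
iv → no match
v → no match
vi → no match

i, ii, iii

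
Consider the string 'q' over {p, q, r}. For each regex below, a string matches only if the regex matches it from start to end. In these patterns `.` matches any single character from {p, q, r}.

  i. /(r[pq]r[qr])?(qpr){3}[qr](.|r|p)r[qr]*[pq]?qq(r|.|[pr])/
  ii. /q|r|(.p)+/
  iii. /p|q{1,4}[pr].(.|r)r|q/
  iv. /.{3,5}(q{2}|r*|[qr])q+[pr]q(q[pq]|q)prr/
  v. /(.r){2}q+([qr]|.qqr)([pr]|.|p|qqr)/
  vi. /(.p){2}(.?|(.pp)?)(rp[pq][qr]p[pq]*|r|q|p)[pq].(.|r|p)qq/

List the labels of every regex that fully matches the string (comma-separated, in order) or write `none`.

i → no match
ii → match
iii → match
iv → no match — must end with 'prr'
v → no match
vi → no match — must end with 'qq'

ii, iii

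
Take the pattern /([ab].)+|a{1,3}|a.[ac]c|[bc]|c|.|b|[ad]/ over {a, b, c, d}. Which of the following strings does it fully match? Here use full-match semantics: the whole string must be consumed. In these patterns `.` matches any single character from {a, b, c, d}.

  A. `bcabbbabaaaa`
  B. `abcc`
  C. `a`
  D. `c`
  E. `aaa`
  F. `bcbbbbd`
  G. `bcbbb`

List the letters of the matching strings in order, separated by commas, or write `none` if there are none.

A, B, C, D, E

A → match
B → match
C → match
D → match
E → match
F → no match
G → no match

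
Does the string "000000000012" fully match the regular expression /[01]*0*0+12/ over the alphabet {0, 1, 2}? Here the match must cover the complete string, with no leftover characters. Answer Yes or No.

Yes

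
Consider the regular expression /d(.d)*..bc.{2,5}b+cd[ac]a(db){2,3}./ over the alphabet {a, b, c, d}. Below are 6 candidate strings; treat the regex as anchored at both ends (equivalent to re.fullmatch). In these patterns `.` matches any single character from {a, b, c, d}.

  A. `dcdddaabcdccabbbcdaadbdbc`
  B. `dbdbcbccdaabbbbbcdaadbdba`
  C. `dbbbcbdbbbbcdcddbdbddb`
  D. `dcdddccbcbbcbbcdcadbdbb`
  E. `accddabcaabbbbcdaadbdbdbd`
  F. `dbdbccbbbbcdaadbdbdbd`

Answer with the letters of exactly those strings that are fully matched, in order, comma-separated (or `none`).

A, B, D, F

A → match
B → match
C → no match
D → match
E → no match — must start with `d`
F → match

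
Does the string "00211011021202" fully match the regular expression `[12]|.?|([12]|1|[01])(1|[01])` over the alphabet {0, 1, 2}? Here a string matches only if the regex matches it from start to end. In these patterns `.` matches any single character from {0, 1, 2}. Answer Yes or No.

No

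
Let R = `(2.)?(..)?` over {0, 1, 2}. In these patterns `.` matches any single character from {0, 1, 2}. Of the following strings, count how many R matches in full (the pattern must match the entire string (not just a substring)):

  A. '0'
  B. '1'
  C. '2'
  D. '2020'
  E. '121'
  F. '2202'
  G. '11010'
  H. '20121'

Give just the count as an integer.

A → no match
B → no match
C → no match
D → match
E → no match
F → match
G → no match
H → no match
Total matched: 2

2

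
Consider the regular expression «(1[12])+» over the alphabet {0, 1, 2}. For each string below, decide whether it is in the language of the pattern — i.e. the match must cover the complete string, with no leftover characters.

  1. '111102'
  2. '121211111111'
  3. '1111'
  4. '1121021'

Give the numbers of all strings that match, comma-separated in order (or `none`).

1 → no match
2 → match
3 → match
4 → no match

2, 3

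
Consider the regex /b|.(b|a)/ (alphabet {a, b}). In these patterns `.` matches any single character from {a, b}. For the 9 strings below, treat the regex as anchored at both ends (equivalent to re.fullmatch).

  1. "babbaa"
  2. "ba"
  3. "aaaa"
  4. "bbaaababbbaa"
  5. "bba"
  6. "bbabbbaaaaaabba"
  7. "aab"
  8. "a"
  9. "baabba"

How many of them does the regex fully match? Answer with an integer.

1

1 → no match
2 → match
3 → no match
4 → no match
5 → no match
6 → no match
7 → no match
8 → no match
9 → no match
Total matched: 1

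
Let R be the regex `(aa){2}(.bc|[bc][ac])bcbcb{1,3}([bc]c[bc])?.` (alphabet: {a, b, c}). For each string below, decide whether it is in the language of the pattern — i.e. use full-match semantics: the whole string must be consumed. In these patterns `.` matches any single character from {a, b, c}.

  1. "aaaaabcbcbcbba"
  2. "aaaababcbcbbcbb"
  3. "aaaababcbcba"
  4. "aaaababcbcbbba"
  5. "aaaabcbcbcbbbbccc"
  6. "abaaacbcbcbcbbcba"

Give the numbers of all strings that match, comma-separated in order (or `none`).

1 → match
2 → match
3 → match
4 → match
5 → match
6 → no match — must start with "aa"

1, 2, 3, 4, 5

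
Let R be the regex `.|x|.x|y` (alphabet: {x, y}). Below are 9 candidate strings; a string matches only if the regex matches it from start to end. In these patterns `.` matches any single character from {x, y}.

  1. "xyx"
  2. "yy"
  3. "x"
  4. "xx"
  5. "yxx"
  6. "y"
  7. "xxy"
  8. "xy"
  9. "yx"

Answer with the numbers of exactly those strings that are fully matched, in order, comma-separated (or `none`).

3, 4, 6, 9

1 → no match
2 → no match
3 → match
4 → match
5 → no match
6 → match
7 → no match
8 → no match
9 → match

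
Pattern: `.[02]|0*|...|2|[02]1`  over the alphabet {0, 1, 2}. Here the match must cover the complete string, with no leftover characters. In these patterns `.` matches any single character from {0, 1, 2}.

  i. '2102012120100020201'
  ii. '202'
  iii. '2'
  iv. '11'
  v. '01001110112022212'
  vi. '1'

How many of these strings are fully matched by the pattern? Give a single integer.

i → no match
ii → match
iii → match
iv → no match
v → no match
vi → no match
Total matched: 2

2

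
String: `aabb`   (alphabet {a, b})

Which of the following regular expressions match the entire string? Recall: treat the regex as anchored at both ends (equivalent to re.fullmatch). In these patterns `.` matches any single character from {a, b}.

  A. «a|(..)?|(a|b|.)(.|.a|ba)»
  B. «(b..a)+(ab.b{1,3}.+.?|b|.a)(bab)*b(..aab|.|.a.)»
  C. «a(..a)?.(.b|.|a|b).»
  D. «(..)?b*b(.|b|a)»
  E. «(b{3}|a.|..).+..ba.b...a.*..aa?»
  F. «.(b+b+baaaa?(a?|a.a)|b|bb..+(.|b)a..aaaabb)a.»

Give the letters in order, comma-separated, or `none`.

A → no match
B → no match — must start with `b`
C → match
D → match
E → no match
F → no match

C, D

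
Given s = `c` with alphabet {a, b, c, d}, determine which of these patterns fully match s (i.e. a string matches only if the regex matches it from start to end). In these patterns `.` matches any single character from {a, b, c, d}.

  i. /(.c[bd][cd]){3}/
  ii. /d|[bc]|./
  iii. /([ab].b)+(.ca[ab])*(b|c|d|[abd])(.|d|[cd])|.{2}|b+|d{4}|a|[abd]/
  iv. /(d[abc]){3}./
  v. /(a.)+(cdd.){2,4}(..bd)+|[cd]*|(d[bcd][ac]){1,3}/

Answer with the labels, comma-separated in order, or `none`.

ii, v

i → no match
ii → match
iii → no match
iv → no match — must start with `d`
v → match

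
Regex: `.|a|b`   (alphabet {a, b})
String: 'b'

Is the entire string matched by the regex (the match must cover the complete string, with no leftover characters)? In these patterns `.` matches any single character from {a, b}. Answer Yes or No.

Yes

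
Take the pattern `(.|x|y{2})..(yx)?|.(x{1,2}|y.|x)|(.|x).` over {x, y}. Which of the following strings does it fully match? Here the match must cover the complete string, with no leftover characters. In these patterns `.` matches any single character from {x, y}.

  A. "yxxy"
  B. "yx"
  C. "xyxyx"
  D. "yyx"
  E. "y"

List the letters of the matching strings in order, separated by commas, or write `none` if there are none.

A → no match
B → match
C → match
D → match
E → no match

B, C, D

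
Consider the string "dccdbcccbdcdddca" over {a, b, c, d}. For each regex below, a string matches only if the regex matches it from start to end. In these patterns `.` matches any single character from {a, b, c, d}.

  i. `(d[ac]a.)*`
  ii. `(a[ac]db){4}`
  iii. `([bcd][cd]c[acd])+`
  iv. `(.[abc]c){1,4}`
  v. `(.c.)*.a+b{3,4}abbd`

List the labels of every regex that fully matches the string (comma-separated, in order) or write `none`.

i → no match
ii → no match — must start with "a"
iii → match
iv → no match — must end with "c"
v → no match — must end with "babbd"

iii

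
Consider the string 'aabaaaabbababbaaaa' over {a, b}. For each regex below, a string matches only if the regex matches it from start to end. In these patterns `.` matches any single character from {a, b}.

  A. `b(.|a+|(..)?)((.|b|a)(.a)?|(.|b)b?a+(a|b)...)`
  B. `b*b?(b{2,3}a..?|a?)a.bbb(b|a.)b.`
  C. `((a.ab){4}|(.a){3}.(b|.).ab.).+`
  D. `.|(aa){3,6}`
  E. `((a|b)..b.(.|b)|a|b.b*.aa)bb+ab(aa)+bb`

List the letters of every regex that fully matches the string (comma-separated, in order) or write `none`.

A → no match — must start with 'b'
B → no match
C → match
D → no match
E → no match — must end with 'aabb'

C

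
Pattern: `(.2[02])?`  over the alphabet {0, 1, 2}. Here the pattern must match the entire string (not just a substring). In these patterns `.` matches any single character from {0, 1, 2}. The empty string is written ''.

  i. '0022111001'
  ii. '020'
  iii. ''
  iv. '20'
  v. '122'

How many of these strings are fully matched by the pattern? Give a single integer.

i → no match
ii → match
iii → match
iv → no match
v → match
Total matched: 3

3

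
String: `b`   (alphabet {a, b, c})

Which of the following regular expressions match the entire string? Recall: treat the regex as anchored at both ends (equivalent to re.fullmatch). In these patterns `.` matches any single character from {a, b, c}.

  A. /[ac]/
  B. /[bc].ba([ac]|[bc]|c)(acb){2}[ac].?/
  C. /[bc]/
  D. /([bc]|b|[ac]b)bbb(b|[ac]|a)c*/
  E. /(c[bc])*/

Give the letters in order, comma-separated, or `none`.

C

A → no match
B → no match
C → match
D → no match
E → no match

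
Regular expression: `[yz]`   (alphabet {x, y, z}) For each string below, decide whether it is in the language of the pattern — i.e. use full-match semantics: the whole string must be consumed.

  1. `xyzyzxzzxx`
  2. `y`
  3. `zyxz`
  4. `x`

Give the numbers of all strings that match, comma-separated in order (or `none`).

2

1 → no match
2 → match
3 → no match
4 → no match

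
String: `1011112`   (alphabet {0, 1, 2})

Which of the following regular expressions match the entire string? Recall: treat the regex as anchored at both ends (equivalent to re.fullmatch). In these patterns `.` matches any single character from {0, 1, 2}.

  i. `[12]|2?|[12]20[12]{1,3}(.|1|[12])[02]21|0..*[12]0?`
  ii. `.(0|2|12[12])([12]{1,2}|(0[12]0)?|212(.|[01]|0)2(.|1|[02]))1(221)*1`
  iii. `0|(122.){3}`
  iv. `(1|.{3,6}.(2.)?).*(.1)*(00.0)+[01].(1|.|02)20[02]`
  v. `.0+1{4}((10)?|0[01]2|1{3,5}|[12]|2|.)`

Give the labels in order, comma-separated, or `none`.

v

i → no match
ii → no match — must end with `1`
iii → no match
iv → no match
v → match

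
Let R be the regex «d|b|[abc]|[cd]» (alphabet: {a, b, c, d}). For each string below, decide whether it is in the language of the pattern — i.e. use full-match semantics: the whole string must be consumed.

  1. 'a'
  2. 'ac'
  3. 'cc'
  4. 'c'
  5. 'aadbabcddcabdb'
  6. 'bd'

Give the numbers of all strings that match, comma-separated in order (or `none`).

1 → match
2 → no match
3 → no match
4 → match
5 → no match
6 → no match

1, 4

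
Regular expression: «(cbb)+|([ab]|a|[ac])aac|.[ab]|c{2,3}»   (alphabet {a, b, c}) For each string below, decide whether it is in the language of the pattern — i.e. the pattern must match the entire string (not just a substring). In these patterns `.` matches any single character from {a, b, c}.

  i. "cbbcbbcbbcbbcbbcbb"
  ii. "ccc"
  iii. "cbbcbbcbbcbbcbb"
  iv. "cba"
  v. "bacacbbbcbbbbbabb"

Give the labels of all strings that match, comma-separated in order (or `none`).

i → match
ii → match
iii → match
iv → no match
v → no match

i, ii, iii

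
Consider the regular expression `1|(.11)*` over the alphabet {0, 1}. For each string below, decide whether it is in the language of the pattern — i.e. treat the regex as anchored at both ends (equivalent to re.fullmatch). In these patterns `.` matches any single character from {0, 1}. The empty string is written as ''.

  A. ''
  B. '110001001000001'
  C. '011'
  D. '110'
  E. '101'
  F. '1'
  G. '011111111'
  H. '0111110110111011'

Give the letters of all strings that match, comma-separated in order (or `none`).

A, C, F, G

A → match
B → no match
C → match
D → no match
E → no match
F → match
G → match
H → no match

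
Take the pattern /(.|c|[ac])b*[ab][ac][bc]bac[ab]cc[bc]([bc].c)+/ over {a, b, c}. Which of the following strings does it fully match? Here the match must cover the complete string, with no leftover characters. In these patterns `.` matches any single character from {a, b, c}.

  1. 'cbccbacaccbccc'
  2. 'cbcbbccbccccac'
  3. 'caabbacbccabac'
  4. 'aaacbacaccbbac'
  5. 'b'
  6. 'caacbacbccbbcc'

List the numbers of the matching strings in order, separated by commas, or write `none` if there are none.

1, 4, 6

1 → match
2 → no match
3 → no match
4 → match
5. 'b' → no match — must end with 'c'
6 → match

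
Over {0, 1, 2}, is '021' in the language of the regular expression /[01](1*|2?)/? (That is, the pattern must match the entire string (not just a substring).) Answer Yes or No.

No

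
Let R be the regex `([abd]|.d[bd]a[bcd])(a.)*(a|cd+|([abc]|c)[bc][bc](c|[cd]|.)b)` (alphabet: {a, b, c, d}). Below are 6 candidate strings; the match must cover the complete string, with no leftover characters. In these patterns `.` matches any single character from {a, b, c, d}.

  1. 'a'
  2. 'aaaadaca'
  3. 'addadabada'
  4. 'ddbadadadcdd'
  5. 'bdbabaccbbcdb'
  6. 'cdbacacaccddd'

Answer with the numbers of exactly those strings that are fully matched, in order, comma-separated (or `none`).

1 → no match
2 → match
3 → match
4 → match
5 → no match
6 → match

2, 3, 4, 6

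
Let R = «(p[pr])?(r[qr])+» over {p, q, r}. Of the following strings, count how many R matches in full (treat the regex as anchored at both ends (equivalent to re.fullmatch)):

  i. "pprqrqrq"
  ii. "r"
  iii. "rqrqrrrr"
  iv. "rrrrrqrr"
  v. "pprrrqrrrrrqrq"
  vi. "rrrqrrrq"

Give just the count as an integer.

i → match
ii → no match
iii → match
iv → match
v → match
vi → match
Total matched: 5

5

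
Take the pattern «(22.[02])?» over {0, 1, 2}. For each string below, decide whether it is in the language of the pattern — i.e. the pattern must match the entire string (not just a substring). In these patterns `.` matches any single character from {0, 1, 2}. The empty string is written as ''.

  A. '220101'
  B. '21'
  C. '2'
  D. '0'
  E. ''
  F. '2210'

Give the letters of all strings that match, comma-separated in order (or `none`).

E, F

A. '220101' → no match
B. '21' → no match
C. '2' → no match
D. '0' → no match
E. '' → match
F. '2210' → match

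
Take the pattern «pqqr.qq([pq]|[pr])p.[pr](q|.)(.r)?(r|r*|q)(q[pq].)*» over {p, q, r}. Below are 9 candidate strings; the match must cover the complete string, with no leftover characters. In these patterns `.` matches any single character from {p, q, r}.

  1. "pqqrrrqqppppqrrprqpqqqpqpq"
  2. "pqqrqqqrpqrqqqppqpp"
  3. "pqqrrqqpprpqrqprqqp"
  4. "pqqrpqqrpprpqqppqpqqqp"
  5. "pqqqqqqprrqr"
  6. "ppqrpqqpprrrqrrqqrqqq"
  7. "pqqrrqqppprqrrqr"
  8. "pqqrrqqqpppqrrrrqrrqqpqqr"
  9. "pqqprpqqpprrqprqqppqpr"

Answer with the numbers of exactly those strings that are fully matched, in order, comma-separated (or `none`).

1 → no match
2 → match
3 → match
4 → match
5 → no match — must start with "pqqr"
6 → no match — must start with "pqqr"
7 → no match
8 → no match
9 → no match — must start with "pqqr"

2, 3, 4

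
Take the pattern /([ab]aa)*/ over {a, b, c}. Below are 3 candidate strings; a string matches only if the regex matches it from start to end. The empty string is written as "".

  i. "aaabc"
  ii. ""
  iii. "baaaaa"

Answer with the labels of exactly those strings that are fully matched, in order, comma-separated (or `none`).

ii, iii

i → no match
ii → match
iii → match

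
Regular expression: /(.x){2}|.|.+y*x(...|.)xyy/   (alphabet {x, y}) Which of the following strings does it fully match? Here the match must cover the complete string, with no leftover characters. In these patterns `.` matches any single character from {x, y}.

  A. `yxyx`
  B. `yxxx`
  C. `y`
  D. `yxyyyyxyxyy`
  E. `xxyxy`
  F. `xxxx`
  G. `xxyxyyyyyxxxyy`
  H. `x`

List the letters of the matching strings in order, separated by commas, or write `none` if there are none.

A, B, C, D, F, G, H

A. `yxyx` → match
B. `yxxx` → match
C. `y` → match
D. `yxyyyyxyxyy` → match
E. `xxyxy` → no match
F. `xxxx` → match
G → match
H. `x` → match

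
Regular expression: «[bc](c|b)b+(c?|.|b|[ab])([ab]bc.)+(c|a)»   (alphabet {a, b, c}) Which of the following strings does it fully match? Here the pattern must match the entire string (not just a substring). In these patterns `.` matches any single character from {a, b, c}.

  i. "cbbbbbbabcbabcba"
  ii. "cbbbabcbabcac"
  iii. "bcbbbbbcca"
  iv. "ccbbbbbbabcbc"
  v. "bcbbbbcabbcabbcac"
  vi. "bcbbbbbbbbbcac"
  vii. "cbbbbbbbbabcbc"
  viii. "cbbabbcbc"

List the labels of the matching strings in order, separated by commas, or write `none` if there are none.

i, ii, iii, iv, v, vi, vii, viii

i → match
ii → match
iii. "bcbbbbbcca" → match
iv → match
v → match
vi → match
vii → match
viii. "cbbabbcbc" → match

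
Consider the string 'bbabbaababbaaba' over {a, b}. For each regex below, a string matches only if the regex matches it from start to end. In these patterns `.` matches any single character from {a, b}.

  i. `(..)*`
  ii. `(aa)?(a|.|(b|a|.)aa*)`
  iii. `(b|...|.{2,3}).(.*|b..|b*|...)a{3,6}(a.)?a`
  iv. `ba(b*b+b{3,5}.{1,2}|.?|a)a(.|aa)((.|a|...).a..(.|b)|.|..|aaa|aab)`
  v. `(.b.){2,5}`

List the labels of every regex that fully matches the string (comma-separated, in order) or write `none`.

v

i → no match
ii → no match
iii → no match
iv → no match — must start with 'ba'
v → match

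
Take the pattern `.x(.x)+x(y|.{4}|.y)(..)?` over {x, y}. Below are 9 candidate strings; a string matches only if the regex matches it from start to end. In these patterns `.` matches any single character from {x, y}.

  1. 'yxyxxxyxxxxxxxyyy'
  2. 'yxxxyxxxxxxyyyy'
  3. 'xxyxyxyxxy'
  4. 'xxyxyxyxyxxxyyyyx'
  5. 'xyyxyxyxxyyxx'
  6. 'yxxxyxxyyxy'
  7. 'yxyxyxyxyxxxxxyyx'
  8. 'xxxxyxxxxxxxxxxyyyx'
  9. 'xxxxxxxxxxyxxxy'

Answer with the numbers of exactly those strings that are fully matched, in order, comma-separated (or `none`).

1 → match
2 → match
3 → match
4 → match
5 → no match
6 → match
7 → match
8 → match
9 → match

1, 2, 3, 4, 6, 7, 8, 9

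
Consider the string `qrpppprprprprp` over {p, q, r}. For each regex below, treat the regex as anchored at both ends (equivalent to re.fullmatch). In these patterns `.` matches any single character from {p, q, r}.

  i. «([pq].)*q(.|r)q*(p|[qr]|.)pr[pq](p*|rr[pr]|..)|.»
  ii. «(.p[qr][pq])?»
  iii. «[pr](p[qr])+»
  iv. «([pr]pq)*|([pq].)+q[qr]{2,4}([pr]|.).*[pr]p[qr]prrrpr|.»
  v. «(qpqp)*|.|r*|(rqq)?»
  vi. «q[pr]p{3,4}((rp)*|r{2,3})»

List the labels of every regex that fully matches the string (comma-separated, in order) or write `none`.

i → no match
ii → no match
iii → no match
iv → no match
v → no match
vi → match

vi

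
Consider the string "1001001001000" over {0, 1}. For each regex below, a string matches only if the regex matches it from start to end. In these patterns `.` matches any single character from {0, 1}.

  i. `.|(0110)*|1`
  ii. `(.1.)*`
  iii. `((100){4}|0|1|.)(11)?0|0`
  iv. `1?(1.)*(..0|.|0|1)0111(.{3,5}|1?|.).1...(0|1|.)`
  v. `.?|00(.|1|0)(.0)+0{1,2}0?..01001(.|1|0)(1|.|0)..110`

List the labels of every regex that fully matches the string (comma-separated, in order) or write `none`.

iii

i → no match
ii → no match
iii → match
iv → no match
v → no match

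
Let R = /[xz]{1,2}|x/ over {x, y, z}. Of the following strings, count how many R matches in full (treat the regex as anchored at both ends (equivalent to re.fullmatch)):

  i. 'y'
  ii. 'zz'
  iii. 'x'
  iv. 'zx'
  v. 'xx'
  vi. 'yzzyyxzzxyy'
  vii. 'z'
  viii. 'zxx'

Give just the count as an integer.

i → no match
ii → match
iii → match
iv → match
v → match
vi → no match
vii → match
viii → no match
Total matched: 5

5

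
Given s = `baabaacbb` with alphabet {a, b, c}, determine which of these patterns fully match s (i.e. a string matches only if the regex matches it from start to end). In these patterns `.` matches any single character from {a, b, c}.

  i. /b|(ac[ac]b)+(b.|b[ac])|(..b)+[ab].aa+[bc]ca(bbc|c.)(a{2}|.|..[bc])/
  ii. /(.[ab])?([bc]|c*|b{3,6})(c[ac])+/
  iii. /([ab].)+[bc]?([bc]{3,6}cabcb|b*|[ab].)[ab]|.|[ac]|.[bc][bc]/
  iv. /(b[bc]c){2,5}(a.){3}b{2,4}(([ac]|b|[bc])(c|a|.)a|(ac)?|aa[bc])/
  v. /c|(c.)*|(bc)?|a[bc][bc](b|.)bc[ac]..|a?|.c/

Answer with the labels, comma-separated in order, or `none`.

i → no match
ii → no match
iii → match
iv → no match
v → no match

iii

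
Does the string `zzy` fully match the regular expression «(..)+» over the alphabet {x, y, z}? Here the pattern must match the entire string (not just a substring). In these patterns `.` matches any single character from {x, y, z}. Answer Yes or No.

No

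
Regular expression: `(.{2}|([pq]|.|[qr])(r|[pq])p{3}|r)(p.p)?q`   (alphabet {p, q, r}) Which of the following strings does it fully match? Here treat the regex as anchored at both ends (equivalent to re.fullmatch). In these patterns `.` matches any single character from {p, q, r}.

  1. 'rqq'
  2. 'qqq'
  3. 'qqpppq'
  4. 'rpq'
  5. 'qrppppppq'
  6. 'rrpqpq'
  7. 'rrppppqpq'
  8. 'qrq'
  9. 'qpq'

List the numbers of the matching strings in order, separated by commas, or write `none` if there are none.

1 → match
2 → match
3 → match
4 → match
5 → match
6 → match
7 → match
8 → match
9 → match

1, 2, 3, 4, 5, 6, 7, 8, 9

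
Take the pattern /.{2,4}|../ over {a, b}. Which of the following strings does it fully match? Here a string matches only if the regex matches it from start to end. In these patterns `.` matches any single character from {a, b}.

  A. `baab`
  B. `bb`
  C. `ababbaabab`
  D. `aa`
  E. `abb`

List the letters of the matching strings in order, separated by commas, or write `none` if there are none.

A, B, D, E

A → match
B → match
C → no match
D → match
E → match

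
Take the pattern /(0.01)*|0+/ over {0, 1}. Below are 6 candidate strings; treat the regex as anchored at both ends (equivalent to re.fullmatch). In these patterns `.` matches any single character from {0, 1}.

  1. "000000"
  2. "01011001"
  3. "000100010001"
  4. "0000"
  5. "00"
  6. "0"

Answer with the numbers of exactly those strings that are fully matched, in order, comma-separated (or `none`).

1, 3, 4, 5, 6

1 → match
2 → no match
3 → match
4 → match
5 → match
6 → match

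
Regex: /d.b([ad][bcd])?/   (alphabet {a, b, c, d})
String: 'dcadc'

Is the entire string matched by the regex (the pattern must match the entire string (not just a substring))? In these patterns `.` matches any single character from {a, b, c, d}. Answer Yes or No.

No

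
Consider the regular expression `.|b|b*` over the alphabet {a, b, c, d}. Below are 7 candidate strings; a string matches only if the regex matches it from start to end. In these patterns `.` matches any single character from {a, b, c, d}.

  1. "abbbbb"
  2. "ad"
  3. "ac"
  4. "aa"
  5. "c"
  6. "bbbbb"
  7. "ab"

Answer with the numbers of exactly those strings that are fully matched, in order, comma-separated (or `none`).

1 → no match
2 → no match
3 → no match
4 → no match
5 → match
6 → match
7 → no match

5, 6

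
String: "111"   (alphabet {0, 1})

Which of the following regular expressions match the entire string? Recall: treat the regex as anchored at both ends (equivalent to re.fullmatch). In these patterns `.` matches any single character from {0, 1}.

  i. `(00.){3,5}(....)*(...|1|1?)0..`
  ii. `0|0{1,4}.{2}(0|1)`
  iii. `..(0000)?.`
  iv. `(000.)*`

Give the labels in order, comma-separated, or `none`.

iii

i → no match — must start with "00"
ii → no match — must start with "0"
iii → match
iv → no match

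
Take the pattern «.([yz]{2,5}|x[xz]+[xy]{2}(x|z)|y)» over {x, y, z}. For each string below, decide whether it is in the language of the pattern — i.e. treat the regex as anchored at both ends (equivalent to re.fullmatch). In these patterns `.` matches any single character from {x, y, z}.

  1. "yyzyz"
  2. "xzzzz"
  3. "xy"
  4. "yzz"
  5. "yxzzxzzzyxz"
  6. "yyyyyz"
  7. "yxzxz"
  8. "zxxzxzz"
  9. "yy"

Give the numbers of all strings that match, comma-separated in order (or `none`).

1. "yyzyz" → match
2. "xzzzz" → match
3. "xy" → match
4. "yzz" → match
5. "yxzzxzzzyxz" → match
6. "yyyyyz" → match
7. "yxzxz" → no match
8. "zxxzxzz" → no match
9. "yy" → match

1, 2, 3, 4, 5, 6, 9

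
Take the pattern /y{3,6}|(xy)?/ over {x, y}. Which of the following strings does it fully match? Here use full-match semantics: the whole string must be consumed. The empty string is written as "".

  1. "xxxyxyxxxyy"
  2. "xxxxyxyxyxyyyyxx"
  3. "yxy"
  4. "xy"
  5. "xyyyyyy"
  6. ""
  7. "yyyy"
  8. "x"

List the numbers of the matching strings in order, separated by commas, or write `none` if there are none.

1 → no match
2 → no match
3 → no match
4 → match
5 → no match
6 → match
7 → match
8 → no match

4, 6, 7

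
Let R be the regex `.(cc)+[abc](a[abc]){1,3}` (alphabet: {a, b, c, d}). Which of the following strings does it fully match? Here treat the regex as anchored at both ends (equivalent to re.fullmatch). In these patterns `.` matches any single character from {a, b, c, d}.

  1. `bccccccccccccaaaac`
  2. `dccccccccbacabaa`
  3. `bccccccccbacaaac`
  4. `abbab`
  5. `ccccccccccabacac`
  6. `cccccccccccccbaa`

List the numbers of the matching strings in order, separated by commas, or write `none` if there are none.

1, 2, 3, 5, 6

1 → match
2 → match
3 → match
4 → no match
5 → match
6 → match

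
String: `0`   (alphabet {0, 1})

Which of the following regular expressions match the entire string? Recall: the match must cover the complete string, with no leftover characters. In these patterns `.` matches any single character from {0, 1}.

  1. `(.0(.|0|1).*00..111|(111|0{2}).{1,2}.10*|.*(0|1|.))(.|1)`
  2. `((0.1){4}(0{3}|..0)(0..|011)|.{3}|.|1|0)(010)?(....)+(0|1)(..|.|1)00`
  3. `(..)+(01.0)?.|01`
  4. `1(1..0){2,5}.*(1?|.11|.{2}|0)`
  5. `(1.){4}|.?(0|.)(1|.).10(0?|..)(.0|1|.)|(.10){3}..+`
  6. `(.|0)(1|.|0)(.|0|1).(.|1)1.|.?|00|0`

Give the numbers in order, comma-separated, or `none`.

1 → no match
2 → no match — must end with `00`
3 → no match
4 → no match — must start with `11`
5 → no match
6 → match

6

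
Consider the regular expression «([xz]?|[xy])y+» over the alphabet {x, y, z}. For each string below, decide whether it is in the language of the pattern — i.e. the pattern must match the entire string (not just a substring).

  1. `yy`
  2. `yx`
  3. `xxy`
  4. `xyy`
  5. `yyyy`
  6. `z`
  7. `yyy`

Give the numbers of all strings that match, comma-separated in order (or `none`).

1, 4, 5, 7

1 → match
2 → no match — must end with `y`
3 → no match
4 → match
5 → match
6 → no match — must end with `y`
7 → match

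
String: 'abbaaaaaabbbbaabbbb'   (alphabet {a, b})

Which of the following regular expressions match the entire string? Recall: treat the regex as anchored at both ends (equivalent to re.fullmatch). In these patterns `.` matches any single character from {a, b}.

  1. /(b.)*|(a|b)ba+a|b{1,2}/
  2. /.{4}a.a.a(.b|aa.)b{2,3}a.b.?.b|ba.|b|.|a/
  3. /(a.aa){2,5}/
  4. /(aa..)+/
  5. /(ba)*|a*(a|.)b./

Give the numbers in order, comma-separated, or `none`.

2

1 → no match
2 → match
3 → no match — must end with 'aa'
4 → no match — must start with 'aa'
5 → no match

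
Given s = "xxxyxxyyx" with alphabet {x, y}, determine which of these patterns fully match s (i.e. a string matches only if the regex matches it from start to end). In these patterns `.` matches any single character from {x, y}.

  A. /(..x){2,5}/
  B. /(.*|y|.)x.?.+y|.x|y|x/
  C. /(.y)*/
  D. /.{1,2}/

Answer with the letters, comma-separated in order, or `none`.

A → match
B → no match
C → no match
D → no match

A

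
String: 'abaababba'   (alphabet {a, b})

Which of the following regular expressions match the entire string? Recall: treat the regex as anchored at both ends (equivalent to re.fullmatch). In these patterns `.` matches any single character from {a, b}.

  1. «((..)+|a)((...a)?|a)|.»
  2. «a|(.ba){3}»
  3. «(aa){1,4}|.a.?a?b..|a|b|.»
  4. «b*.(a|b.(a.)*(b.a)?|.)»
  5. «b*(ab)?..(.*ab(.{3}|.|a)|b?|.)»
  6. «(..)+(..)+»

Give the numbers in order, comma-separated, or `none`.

1 → match
2 → match
3 → no match
4 → no match
5 → no match
6 → no match

1, 2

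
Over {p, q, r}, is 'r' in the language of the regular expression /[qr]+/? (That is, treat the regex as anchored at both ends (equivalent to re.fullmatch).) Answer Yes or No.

Yes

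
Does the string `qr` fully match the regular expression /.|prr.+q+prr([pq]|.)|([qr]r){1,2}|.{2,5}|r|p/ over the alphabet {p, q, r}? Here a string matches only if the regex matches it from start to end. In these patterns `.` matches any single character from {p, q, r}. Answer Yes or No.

Yes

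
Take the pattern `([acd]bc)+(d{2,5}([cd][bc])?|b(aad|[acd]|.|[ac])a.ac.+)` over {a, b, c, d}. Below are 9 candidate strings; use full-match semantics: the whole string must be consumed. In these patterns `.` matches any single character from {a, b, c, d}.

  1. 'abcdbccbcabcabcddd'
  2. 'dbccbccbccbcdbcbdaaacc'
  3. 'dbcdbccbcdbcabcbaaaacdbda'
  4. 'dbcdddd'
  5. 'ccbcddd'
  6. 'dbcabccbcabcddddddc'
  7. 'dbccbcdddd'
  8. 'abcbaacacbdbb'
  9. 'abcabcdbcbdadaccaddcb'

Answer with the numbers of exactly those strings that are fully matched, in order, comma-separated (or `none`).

1 → match
2 → match
3 → match
4 → match
5 → no match
6 → match
7 → match
8 → match
9 → match

1, 2, 3, 4, 6, 7, 8, 9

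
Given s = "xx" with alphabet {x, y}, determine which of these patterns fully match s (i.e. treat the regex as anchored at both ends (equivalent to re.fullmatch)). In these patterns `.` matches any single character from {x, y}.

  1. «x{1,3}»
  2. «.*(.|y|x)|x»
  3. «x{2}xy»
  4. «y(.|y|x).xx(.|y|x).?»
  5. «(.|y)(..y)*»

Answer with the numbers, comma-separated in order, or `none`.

1, 2

1 → match
2 → match
3 → no match — must end with "xxy"
4 → no match — must start with "y"
5 → no match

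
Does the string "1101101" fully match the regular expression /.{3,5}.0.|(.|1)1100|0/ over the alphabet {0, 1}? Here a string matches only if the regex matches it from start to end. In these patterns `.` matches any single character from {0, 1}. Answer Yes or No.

Yes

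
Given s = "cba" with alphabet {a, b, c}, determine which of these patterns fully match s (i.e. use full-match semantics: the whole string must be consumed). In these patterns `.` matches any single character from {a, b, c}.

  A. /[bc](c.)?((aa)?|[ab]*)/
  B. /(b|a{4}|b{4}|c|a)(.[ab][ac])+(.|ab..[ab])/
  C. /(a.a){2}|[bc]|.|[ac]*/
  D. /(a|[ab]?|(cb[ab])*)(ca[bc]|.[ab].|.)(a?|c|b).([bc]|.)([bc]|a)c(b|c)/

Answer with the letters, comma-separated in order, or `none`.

A → match
B → no match
C → no match
D → no match

A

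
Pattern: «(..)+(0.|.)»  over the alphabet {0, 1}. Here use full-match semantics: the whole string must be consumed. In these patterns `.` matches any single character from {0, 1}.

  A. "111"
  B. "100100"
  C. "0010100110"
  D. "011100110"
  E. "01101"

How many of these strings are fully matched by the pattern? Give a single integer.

4

A. "111" → match
B. "100100" → match
C. "0010100110" → no match
D. "011100110" → match
E. "01101" → match
Total matched: 4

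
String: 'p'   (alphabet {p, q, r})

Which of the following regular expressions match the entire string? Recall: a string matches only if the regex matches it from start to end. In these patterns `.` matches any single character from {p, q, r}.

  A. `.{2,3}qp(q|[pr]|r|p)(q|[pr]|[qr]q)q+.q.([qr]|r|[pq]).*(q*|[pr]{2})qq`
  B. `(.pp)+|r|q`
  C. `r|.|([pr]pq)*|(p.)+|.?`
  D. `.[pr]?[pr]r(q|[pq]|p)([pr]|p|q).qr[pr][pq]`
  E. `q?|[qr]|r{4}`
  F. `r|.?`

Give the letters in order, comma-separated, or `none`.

C, F

A → no match — must end with 'qq'
B → no match
C → match
D → no match
E → no match
F → match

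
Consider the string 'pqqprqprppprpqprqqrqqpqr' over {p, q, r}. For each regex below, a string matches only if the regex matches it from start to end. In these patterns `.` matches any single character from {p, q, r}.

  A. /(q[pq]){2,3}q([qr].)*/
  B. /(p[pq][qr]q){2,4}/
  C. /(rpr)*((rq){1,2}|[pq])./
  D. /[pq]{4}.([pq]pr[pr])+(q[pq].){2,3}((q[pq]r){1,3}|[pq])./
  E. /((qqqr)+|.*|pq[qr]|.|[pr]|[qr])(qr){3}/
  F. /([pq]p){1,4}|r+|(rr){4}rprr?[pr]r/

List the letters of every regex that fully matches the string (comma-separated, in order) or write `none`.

D

A → no match — must start with 'q'
B → no match — must end with 'q'
C → no match
D → match
E → no match
F → no match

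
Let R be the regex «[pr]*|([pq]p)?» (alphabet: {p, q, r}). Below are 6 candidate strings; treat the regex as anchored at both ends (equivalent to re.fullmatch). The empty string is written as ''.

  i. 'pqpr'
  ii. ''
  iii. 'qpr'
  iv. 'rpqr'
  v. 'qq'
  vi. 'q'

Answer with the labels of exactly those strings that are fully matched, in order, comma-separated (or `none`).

i → no match
ii → match
iii → no match
iv → no match
v → no match
vi → no match

ii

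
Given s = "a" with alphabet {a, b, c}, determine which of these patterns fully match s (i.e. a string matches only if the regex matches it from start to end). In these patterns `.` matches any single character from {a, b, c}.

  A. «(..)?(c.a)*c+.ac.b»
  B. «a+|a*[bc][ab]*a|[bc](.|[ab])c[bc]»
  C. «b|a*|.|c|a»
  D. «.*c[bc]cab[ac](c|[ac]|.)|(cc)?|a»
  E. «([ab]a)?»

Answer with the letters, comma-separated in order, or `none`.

B, C, D

A → no match — must end with "b"
B → match
C → match
D → match
E → no match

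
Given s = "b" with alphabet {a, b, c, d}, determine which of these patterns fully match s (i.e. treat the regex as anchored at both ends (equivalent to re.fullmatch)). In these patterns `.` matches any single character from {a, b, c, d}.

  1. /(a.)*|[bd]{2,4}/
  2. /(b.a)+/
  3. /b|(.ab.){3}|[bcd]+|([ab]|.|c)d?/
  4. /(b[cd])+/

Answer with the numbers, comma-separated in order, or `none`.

3

1 → no match
2 → no match — must end with "a"
3 → match
4 → no match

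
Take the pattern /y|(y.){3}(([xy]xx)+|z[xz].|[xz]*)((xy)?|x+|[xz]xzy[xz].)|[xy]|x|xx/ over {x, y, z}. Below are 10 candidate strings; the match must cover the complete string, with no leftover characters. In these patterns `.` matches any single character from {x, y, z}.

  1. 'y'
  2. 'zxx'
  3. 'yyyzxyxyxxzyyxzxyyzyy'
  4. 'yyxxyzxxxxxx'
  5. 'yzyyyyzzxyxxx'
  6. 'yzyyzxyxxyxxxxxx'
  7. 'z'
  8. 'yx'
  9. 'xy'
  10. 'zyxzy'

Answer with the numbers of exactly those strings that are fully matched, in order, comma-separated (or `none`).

1

1 → match
2 → no match
3 → no match
4 → no match
5 → no match
6 → no match
7 → no match
8 → no match
9 → no match
10 → no match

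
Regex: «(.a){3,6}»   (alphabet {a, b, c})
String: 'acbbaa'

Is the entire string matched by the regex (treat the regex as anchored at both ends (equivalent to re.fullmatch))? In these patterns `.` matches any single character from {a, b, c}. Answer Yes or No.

No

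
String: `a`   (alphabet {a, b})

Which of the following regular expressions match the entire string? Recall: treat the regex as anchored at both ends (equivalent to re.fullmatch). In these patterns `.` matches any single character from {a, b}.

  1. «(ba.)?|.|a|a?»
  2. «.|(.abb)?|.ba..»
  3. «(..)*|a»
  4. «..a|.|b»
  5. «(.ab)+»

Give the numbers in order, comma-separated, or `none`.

1 → match
2 → match
3 → match
4 → match
5 → no match — must end with `ab`

1, 2, 3, 4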